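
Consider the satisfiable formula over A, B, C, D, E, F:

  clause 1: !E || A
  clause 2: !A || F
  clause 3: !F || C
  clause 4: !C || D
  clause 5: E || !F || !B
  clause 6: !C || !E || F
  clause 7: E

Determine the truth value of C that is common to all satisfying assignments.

True

Suppose C = false.
(!F) alone gives F = false.
(!A) alone gives A = false.
(!E) alone gives E = false.
But (E) is also a unit clause — contradiction.
So every satisfying assignment has C = True.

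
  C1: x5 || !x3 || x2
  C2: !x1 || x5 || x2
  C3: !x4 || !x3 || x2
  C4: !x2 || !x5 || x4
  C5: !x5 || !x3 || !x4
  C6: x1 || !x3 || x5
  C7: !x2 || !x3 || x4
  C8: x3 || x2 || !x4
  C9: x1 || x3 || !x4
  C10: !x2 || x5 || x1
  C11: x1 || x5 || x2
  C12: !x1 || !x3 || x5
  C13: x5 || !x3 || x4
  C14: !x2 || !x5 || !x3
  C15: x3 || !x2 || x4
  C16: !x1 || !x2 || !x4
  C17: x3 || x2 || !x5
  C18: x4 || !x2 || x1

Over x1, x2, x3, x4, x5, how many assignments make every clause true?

There are 2^5 = 32 truth assignments over (x1, x2, x3, x4, x5).
Split on x4. With x4 = true, the clauses containing x4 are satisfied and !x4 drops from the rest; 0 of the 2^4 = 16 assignments to the other variables satisfy what remains.
With x4 = false, by the same count on the reduced clause set, 2 assignments work.
(One model: x1=F, x2=F, x3=T, x4=F, x5=T.)
Total: 0 + 2 = 2.

2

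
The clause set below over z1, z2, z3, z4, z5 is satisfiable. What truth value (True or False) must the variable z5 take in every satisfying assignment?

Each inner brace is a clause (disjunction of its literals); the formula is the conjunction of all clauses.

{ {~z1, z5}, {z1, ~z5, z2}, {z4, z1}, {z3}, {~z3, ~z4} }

Suppose z5 = 0.
From the singleton clause (~z1), z1 = 0.
From the singleton clause (z4), z4 = 1.
From the singleton clause (z3), z3 = 1.
Now (~z3) is unsatisfied and unit — conflict.
So every satisfying assignment has z5 = True.

True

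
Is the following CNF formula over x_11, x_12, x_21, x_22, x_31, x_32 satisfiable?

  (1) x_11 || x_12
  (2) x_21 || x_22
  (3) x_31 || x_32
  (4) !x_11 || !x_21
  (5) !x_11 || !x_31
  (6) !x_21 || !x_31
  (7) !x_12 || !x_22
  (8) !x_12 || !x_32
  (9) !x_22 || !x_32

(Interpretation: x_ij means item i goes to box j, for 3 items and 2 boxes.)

No, unsatisfiable

Branch on x_11: set x_11 = true.
From the singleton clause (!x_21), x_21 = false.
From the singleton clause (x_22), x_22 = true.
From the singleton clause (!x_31), x_31 = false.
From the singleton clause (x_32), x_32 = true.
But (!x_32) is also a unit clause — contradiction.
So x_11 must be the other value — set x_11 = false.
From the singleton clause (x_12), x_12 = true.
From the singleton clause (!x_22), x_22 = false.
From the singleton clause (x_21), x_21 = true.
From the singleton clause (!x_31), x_31 = false.
From the singleton clause (x_32), x_32 = true.
But (!x_32) is also a unit clause — contradiction.
Either choice for x_11 ends in contradiction.
No assignment satisfies every clause.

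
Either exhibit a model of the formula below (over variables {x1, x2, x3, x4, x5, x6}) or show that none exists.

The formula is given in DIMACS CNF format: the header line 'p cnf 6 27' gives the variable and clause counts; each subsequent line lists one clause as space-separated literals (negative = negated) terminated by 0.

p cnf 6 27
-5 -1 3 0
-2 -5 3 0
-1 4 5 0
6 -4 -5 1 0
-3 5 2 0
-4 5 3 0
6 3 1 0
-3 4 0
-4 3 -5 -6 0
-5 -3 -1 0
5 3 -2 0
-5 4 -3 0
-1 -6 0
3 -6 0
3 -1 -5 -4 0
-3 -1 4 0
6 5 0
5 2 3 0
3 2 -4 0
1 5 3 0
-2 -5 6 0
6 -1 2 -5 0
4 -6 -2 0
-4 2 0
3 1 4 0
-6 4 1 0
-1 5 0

Branch on x3: set x3 = True.
Unit clause (x4) forces x4 = True.
Unit clause (x2) forces x2 = True.
Branch on x5: set x5 = True.
Unit clause (¬x1) forces x1 = False.
Unit clause (x6) forces x6 = True.
Every clause now holds.

x1: False, x2: True, x3: True, x4: True, x5: True, x6: True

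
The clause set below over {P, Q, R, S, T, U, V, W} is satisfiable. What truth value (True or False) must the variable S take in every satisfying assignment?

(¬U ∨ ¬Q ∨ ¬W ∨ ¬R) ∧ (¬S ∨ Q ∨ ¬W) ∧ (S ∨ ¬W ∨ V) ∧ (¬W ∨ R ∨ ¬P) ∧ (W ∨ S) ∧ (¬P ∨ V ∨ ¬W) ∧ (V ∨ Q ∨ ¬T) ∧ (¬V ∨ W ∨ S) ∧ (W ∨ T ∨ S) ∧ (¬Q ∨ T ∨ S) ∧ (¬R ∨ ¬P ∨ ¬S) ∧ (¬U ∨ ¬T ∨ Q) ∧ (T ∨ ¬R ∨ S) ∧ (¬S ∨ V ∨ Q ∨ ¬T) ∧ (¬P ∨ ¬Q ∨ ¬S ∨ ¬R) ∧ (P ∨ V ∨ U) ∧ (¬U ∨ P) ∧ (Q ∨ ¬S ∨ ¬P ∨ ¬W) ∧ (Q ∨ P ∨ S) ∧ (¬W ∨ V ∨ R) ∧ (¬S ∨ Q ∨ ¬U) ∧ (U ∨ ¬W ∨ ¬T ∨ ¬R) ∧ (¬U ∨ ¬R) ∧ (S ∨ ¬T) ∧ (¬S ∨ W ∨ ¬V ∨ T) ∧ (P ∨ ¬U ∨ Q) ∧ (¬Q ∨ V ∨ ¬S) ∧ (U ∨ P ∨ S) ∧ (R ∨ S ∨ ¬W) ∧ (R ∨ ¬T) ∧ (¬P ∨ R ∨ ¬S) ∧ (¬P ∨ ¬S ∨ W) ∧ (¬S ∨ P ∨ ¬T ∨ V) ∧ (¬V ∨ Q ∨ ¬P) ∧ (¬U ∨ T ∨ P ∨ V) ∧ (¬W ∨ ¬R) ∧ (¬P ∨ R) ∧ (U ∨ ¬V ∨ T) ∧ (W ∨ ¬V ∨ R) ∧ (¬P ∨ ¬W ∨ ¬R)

Suppose S = False.
From the singleton clause (W), W = True.
From the singleton clause (V), V = True.
From the singleton clause (¬T), T = False.
From the singleton clause (¬Q), Q = False.
From the singleton clause (¬R), R = False.
Now (R) is unsatisfied and unit — conflict.
So every satisfying assignment has S = True.

True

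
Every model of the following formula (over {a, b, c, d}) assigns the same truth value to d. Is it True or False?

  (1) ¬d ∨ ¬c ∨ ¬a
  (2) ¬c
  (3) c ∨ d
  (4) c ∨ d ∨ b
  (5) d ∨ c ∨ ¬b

True

Suppose d = False.
Unit clause (¬c) forces c = False.
Now (c) is unsatisfied and unit — conflict.
So every satisfying assignment has d = True.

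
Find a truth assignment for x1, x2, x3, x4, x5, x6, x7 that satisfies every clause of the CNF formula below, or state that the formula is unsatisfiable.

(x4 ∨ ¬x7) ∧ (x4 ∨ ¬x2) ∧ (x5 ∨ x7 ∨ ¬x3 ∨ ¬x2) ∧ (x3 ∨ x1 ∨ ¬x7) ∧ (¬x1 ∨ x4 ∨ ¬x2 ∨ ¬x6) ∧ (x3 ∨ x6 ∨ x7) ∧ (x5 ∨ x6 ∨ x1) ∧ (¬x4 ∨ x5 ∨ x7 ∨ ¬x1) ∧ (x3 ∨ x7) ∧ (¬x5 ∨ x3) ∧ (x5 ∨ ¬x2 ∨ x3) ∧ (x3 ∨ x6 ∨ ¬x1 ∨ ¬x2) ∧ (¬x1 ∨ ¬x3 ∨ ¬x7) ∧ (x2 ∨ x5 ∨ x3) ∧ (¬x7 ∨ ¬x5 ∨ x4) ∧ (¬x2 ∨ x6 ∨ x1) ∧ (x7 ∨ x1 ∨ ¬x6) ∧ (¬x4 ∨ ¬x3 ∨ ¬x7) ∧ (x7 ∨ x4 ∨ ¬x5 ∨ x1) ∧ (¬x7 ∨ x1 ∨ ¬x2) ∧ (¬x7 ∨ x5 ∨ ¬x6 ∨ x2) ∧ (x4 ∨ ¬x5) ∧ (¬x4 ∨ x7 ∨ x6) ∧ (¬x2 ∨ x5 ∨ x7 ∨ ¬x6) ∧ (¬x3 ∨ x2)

x1 ↦ True; x2 ↦ True; x3 ↦ True; x4 ↦ True; x5 ↦ True; x6 ↦ True; x7 ↦ False

Try x4 = True.
Try x3 = True.
(¬x7) alone gives x7 = False.
(x6) alone gives x6 = True.
(x1) alone gives x1 = True.
(x5) alone gives x5 = True.
(x2) alone gives x2 = True.
All clauses are satisfied.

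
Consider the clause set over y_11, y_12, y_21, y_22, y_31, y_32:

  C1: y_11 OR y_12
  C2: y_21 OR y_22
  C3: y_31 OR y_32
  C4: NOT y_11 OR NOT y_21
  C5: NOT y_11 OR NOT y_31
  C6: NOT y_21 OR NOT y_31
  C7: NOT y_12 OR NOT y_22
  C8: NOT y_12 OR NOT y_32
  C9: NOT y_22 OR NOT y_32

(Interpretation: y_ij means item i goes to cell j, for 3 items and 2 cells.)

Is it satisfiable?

No, unsatisfiable

Branch on y_11: set y_11 = true.
From the singleton clause (NOT y_21), y_21 = false.
From the singleton clause (y_22), y_22 = true.
From the singleton clause (NOT y_31), y_31 = false.
From the singleton clause (y_32), y_32 = true.
That conflicts with the unit clause (NOT y_32).
Backtrack on y_11: now try y_11 = false.
From the singleton clause (y_12), y_12 = true.
From the singleton clause (NOT y_22), y_22 = false.
From the singleton clause (y_21), y_21 = true.
From the singleton clause (NOT y_31), y_31 = false.
From the singleton clause (y_32), y_32 = true.
That conflicts with the unit clause (NOT y_32).
Either choice for y_11 ends in contradiction.
No assignment satisfies every clause.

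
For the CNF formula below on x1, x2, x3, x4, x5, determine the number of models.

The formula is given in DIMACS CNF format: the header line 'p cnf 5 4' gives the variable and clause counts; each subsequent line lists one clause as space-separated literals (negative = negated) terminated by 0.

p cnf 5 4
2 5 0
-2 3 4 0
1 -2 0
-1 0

There are 2^5 = 32 truth assignments over (x1, x2, x3, x4, x5).
Split on x4. With x4 = True, the clauses containing x4 are satisfied and ¬x4 drops from the rest; 2 of the 2^4 = 16 assignments to the other variables satisfy what remains.
With x4 = False, by the same count on the reduced clause set, 2 assignments work.
(One model: x1=F, x2=F, x3=F, x4=F, x5=T.)
Total: 2 + 2 = 4.

4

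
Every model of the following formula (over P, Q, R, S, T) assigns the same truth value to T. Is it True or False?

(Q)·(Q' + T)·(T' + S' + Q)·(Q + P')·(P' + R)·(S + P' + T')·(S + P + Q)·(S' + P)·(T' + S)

Suppose T = 0.
From the singleton clause (Q), Q = 1.
But (Q') is also a unit clause — contradiction.
So every satisfying assignment has T = True.

True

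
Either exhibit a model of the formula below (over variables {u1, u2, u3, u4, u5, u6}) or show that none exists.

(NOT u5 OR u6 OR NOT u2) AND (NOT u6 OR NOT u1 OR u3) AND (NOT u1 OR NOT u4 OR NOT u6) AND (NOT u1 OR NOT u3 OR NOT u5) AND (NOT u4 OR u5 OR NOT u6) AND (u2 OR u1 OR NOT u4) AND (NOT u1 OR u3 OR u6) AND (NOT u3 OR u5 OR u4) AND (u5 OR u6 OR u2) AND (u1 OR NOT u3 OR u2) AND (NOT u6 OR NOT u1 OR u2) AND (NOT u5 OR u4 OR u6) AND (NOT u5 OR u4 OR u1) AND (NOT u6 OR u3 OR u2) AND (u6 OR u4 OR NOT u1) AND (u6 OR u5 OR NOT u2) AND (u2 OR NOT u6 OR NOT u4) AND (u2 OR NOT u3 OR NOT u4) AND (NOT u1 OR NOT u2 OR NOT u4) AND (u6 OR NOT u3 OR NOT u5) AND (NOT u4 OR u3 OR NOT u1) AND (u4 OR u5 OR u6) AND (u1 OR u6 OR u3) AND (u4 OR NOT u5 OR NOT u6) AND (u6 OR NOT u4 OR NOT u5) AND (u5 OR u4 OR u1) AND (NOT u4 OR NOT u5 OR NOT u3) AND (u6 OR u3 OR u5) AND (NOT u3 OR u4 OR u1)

Branch on u5: set u5 = true.
Branch on u6: set u6 = true.
Unit clause (u4) forces u4 = true.
Unit clause (NOT u1) forces u1 = false.
Unit clause (u2) forces u2 = true.
Unit clause (NOT u3) forces u3 = false.
Every clause now holds.

u1=false, u2=true, u3=false, u4=true, u5=true, u6=true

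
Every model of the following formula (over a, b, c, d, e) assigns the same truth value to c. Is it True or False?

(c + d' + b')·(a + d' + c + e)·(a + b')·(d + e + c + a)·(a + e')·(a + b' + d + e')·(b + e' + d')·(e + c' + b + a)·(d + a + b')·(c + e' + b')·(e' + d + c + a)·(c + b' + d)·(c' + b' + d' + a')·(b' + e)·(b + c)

Suppose c = 0.
(b) alone gives b = 1.
(d') alone gives d = 0.
That conflicts with the unit clause (d).
So every satisfying assignment has c = True.

True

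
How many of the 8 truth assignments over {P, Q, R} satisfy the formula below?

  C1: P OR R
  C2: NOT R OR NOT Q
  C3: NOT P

1

There are 2^3 = 8 truth assignments over (P, Q, R).
Check each against the 3 clauses (columns in the order P, Q, R):
  F F F  ✗ fails (P OR R)
  F F T  ✓ satisfies all
  F T F  ✗ fails (P OR R)
  F T T  ✗ fails (NOT R OR NOT Q)
  T F F  ✗ fails (NOT P)
  T F T  ✗ fails (NOT P)
  T T F  ✗ fails (NOT P)
  T T T  ✗ fails (NOT R OR NOT Q)
1 of the 8 rows is a model.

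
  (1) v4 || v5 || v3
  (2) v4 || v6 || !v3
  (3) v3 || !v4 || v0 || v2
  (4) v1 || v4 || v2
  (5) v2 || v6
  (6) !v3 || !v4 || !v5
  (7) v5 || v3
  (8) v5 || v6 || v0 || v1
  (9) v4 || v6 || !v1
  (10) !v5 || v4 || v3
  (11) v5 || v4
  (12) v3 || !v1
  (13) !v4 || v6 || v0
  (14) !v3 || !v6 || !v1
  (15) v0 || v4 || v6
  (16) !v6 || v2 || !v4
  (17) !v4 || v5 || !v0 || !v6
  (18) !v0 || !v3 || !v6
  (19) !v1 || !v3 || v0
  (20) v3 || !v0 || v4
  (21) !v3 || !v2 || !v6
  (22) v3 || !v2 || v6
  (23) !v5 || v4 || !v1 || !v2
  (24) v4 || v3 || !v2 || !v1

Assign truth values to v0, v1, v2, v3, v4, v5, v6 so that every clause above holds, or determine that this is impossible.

v0 ↦ true; v1 ↦ true; v2 ↦ true; v3 ↦ true; v4 ↦ true; v5 ↦ false; v6 ↦ false

Suppose v2 = true.
Suppose v5 = false.
From the singleton clause (v3), v3 = true.
From the singleton clause (v4), v4 = true.
From the singleton clause (!v6), v6 = false.
From the singleton clause (v0), v0 = true.
No clause remains; v1 is free.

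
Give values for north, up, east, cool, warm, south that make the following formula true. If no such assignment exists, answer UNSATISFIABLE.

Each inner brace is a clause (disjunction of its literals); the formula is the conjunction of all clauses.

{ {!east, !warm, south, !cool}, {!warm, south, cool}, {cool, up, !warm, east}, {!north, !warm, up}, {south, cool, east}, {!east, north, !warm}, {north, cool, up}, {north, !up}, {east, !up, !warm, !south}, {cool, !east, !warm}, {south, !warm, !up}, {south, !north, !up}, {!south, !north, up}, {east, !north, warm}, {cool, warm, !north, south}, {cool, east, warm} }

Branch on north: set north = false.
Unit clause (!up) forces up = false.
Unit clause (cool) forces cool = true.
Branch on east: set east = false.
All clauses hold; warm, south can take either value.

north: false, up: false, east: false, cool: true, warm: false, south: false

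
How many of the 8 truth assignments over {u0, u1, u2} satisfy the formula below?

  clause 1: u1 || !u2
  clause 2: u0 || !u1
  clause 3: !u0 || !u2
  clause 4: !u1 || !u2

There are 2^3 = 8 truth assignments over (u0, u1, u2).
Check each against the 4 clauses (columns in the order u0, u1, u2):
  F F F  ✓ satisfies all
  F F T  ✗ fails (u1 || !u2)
  F T F  ✗ fails (u0 || !u1)
  F T T  ✗ fails (u0 || !u1)
  T F F  ✓ satisfies all
  T F T  ✗ fails (u1 || !u2)
  T T F  ✓ satisfies all
  T T T  ✗ fails (!u0 || !u2)
3 of the 8 rows are models.

3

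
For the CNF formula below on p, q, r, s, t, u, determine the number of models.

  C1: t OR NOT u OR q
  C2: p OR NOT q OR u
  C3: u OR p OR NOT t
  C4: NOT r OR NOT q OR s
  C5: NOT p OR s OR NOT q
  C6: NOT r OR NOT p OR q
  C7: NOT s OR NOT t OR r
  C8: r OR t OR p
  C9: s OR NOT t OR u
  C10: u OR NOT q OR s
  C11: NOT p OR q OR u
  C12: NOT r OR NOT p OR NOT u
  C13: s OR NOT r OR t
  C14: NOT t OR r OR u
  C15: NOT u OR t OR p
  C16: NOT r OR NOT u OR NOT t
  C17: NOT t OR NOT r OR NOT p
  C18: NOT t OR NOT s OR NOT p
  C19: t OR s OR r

7

There are 2^6 = 64 truth assignments over (p, q, r, s, t, u).
Split on r. With r = true, the clauses containing r are satisfied and NOT r drops from the rest; 2 of the 2^5 = 32 assignments to the other variables satisfy what remains.
With r = false, by the same count on the reduced clause set, 5 assignments work.
Total: 2 + 5 = 7.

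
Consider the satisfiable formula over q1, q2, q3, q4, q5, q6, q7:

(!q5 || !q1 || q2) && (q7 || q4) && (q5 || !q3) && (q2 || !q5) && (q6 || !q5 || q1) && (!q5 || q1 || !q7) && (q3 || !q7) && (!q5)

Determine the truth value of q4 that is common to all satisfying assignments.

Suppose q4 = false.
The clause (q7) is unit, so q7 = true.
The clause (q3) is unit, so q3 = true.
The clause (q5) is unit, so q5 = true.
Now (!q5) is unsatisfied and unit — conflict.
So every satisfying assignment has q4 = True.

True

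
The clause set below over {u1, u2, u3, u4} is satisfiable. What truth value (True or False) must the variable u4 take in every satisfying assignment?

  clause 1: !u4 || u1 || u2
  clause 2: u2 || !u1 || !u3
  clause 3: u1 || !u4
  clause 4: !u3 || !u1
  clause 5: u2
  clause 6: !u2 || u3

False

Suppose u4 = true.
From the singleton clause (u1), u1 = true.
From the singleton clause (!u3), u3 = false.
From the singleton clause (u2), u2 = true.
But (!u2) is also a unit clause — contradiction.
So every satisfying assignment has u4 = False.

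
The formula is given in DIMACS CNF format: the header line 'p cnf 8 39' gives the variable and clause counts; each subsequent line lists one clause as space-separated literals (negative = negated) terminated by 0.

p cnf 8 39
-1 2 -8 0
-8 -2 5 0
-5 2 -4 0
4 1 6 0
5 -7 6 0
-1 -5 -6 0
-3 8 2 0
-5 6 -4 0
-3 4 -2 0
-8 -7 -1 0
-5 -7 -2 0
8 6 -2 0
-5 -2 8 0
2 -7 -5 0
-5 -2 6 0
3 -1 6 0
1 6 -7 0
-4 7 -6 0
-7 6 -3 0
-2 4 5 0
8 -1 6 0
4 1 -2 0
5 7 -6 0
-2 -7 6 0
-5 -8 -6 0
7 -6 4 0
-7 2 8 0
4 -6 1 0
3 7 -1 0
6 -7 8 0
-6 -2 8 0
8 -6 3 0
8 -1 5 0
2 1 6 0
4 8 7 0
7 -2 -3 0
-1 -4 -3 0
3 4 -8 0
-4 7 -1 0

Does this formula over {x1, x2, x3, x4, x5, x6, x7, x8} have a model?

Satisfiable

Suppose x1 = False.
Suppose x4 = True.
Suppose x5 = False.
Suppose x8 = True.
The clause (¬x2) is unit, so x2 = False.
The clause (x6) is unit, so x6 = True.
The clause (x7) is unit, so x7 = True.
No clause remains; x3 is free.
A satisfying assignment: x1 ↦ False; x2 ↦ False; x3 ↦ False; x4 ↦ True; x5 ↦ False; x6 ↦ True; x7 ↦ True; x8 ↦ True.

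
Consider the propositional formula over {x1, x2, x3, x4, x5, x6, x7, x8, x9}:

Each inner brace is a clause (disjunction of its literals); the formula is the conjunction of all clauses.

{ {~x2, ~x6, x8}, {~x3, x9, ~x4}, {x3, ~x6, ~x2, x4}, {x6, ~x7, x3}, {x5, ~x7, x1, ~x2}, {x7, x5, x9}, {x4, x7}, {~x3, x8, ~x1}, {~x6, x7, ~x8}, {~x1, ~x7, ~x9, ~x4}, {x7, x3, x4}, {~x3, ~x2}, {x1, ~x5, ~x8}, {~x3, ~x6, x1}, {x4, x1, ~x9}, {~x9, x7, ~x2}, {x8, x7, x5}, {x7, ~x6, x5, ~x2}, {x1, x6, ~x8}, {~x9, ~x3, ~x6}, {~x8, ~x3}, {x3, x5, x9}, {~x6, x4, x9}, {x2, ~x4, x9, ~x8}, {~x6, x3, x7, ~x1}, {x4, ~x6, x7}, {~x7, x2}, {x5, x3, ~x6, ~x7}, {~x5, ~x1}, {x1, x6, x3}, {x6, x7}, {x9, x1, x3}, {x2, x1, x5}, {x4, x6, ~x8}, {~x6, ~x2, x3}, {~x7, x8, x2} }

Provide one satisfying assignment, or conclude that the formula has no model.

x1=0, x2=0, x3=0, x4=1, x5=1, x6=1, x7=0, x8=0, x9=1

Branch on x4: set x4 = 1.
Branch on x3: set x3 = 0.
Branch on x6: set x6 = 1.
The clause (~x2) is unit, so x2 = 0.
The clause (~x7) is unit, so x7 = 0.
The clause (~x8) is unit, so x8 = 0.
The clause (x5) is unit, so x5 = 1.
The clause (~x1) is unit, so x1 = 0.
The clause (x9) is unit, so x9 = 1.
Every clause now holds.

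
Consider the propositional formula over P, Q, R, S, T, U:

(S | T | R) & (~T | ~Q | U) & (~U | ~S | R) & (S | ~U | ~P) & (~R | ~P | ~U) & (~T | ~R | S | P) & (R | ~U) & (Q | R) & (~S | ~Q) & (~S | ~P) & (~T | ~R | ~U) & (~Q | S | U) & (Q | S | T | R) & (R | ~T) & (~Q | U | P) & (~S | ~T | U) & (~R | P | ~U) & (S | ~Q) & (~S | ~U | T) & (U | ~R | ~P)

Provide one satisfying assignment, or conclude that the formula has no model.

Case R = 1:
Case P = 0:
From the singleton clause (~U), U = 0.
From the singleton clause (~Q), Q = 0.
Case T = 0:
All clauses hold; S can take either value.

P: 0,  Q: 0,  R: 1,  S: 1,  T: 0,  U: 0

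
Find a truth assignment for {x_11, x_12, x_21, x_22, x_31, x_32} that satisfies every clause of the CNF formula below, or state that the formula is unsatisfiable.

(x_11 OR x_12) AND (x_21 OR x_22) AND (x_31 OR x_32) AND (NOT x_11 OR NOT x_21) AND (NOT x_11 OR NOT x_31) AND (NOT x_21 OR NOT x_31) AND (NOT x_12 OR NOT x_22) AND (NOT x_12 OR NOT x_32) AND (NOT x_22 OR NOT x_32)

UNSATISFIABLE

Case x_11 = true:
From the singleton clause (NOT x_21), x_21 = false.
From the singleton clause (x_22), x_22 = true.
From the singleton clause (NOT x_31), x_31 = false.
From the singleton clause (x_32), x_32 = true.
Now (NOT x_32) is unsatisfied and unit — conflict.
Backtrack on x_11: now try x_11 = false.
From the singleton clause (x_12), x_12 = true.
From the singleton clause (NOT x_22), x_22 = false.
From the singleton clause (x_21), x_21 = true.
From the singleton clause (NOT x_31), x_31 = false.
From the singleton clause (x_32), x_32 = true.
Now (NOT x_32) is unsatisfied and unit — conflict.
Neither x_11 = true nor x_11 = false works.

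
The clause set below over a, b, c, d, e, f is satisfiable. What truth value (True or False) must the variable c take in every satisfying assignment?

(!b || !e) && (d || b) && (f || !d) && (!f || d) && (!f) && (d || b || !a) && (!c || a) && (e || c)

True

Suppose c = false.
The clause (!f) is unit, so f = false.
The clause (!d) is unit, so d = false.
The clause (b) is unit, so b = true.
The clause (!e) is unit, so e = false.
Now (e) is unsatisfied and unit — conflict.
So every satisfying assignment has c = True.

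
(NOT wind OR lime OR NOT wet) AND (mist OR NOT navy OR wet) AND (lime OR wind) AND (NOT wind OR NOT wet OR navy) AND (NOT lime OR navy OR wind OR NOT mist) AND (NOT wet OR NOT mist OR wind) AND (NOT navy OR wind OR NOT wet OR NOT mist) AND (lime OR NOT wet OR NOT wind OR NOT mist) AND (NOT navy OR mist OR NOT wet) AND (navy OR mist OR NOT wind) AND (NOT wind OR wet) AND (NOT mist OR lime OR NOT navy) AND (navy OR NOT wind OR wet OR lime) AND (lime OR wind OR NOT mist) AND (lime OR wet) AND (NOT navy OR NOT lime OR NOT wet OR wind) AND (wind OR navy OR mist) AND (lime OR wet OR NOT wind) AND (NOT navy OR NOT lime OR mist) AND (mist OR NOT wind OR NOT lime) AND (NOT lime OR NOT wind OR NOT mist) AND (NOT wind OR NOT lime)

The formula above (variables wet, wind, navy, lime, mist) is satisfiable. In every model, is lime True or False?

Suppose lime = false.
(wind) alone gives wind = true.
(NOT wet) alone gives wet = false.
That conflicts with the unit clause (wet).
So every satisfying assignment has lime = True.

True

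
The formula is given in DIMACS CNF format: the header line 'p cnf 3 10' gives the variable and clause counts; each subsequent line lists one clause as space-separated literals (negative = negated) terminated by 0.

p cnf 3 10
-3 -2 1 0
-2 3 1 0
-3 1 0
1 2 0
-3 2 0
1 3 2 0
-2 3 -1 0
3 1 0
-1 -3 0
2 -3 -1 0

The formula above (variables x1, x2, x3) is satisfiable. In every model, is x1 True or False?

True

Suppose x1 = False.
Unit clause (¬x3) forces x3 = False.
But (x3) is also a unit clause — contradiction.
So every satisfying assignment has x1 = True.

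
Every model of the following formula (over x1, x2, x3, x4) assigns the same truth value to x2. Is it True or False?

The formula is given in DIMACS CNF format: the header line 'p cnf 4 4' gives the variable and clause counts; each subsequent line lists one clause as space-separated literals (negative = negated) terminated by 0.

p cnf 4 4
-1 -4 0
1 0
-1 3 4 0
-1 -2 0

Suppose x2 = True.
(x1) alone gives x1 = True.
That conflicts with the unit clause (¬x1).
So every satisfying assignment has x2 = False.

False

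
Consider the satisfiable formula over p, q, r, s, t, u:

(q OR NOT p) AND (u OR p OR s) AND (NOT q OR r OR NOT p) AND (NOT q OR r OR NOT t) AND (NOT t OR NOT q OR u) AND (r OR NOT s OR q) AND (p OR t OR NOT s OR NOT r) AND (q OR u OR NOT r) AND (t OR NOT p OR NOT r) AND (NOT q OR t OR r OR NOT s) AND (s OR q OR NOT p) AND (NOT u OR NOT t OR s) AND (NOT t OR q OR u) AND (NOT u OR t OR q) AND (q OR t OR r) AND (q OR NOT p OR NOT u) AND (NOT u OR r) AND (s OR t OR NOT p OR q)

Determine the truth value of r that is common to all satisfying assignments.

Suppose r = false.
The clause (NOT u) is unit, so u = false.
Case q = true:
The clause (NOT p) is unit, so p = false.
The clause (s) is unit, so s = true.
The clause (NOT t) is unit, so t = false.
That conflicts with the unit clause (t).
That branch fails; take q = false instead.
The clause (NOT p) is unit, so p = false.
The clause (s) is unit, so s = true.
That conflicts with the unit clause (NOT s).
Both values of q lead to a conflict.
So every satisfying assignment has r = True.

True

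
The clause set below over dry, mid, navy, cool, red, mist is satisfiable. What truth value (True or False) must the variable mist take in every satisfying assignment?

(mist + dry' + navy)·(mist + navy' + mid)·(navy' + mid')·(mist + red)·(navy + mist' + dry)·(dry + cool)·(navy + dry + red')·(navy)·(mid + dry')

True

Suppose mist = 0.
(red) alone gives red = 1.
(navy) alone gives navy = 1.
(mid) alone gives mid = 1.
Now (mid') is unsatisfied and unit — conflict.
So every satisfying assignment has mist = True.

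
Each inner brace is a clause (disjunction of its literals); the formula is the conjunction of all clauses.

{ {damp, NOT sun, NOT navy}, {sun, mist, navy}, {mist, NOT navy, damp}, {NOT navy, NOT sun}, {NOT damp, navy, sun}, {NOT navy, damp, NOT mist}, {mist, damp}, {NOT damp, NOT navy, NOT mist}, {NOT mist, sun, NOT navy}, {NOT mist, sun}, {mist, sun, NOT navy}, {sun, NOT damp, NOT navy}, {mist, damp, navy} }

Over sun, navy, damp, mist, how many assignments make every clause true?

There are 2^4 = 16 truth assignments over (sun, navy, damp, mist).
Check each against the 13 clauses (columns in the order sun, navy, damp, mist):
  F F F F  ✗ fails (sun OR mist OR navy)
  F F F T  ✗ fails (NOT mist OR sun)
  F F T F  ✗ fails (sun OR mist OR navy)
  F F T T  ✗ fails (NOT damp OR navy OR sun)
  F T F F  ✗ fails (mist OR NOT navy OR damp)
  F T F T  ✗ fails (NOT navy OR damp OR NOT mist)
  F T T F  ✗ fails (mist OR sun OR NOT navy)
  F T T T  ✗ fails (NOT damp OR NOT navy OR NOT mist)
  T F F F  ✗ fails (mist OR damp)
  T F F T  ✓ satisfies all
  T F T F  ✓ satisfies all
  T F T T  ✓ satisfies all
  T T F F  ✗ fails (damp OR NOT sun OR NOT navy)
  T T F T  ✗ fails (damp OR NOT sun OR NOT navy)
  T T T F  ✗ fails (NOT navy OR NOT sun)
  T T T T  ✗ fails (NOT navy OR NOT sun)
3 of the 16 rows are models.

3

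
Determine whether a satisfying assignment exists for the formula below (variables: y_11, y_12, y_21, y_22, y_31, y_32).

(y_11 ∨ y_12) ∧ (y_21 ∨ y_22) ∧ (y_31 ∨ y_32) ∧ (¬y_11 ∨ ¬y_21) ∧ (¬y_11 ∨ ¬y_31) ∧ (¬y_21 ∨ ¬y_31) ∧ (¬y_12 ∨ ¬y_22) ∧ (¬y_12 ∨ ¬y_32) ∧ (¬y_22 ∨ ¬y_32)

Suppose y_11 = True.
From the singleton clause (¬y_21), y_21 = False.
From the singleton clause (y_22), y_22 = True.
From the singleton clause (¬y_31), y_31 = False.
From the singleton clause (y_32), y_32 = True.
That conflicts with the unit clause (¬y_32).
Undo y_11 and try y_11 = False.
From the singleton clause (y_12), y_12 = True.
From the singleton clause (¬y_22), y_22 = False.
From the singleton clause (y_21), y_21 = True.
From the singleton clause (¬y_31), y_31 = False.
From the singleton clause (y_32), y_32 = True.
That conflicts with the unit clause (¬y_32).
Both values of y_11 lead to a conflict.
No assignment satisfies every clause.

No, unsatisfiable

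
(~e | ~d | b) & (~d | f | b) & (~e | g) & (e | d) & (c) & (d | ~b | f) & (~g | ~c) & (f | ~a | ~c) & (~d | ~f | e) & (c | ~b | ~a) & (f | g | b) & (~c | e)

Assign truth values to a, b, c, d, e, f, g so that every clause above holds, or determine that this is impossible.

UNSATISFIABLE

(c) alone gives c = 1.
(~g) alone gives g = 0.
(~e) alone gives e = 0.
That conflicts with the unit clause (e).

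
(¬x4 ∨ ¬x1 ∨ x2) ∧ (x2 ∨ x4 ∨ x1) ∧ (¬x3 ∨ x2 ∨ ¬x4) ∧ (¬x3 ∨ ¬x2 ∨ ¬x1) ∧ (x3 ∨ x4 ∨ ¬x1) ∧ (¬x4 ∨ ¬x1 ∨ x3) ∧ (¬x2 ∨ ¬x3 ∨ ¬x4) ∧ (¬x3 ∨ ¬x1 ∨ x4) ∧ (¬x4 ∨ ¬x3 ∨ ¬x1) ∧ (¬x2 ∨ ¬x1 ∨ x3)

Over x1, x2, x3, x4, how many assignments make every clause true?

There are 2^4 = 16 truth assignments over (x1, x2, x3, x4).
Split on x2. With x2 = True, the clauses containing x2 are satisfied and ¬x2 drops from the rest; 3 of the 2^3 = 8 assignments to the other variables satisfy what remains.
With x2 = False, by the same count on the reduced clause set, 1 assignment works.
Total: 3 + 1 = 4.

4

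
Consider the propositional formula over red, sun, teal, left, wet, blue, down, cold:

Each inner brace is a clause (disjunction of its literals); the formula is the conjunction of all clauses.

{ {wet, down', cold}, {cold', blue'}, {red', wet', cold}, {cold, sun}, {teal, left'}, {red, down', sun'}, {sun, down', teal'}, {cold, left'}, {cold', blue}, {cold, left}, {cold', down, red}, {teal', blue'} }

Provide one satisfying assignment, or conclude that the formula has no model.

Case cold = 0:
(sun) alone gives sun = 1.
(left') alone gives left = 0.
That conflicts with the unit clause (left).
Backtrack on cold: now try cold = 1.
(blue') alone gives blue = 0.
That conflicts with the unit clause (blue).
Neither cold = 1 nor cold = 0 works.

UNSATISFIABLE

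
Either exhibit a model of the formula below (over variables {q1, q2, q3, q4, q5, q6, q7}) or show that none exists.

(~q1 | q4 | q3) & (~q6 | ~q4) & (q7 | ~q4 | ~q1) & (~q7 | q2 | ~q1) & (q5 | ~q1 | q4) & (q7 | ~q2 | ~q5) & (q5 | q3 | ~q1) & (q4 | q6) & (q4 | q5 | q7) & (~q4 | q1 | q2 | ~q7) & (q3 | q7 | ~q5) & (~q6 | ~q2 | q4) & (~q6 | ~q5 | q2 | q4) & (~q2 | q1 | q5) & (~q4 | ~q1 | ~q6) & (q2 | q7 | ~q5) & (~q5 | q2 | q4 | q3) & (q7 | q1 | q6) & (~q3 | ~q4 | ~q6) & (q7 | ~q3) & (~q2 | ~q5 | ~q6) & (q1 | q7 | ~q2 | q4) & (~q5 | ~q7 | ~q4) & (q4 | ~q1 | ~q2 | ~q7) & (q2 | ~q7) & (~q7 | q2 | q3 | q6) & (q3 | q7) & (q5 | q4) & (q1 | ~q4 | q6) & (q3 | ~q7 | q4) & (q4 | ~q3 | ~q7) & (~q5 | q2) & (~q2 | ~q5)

q1: 1; q2: 1; q3: 1; q4: 1; q5: 0; q6: 0; q7: 1

Try q6 = 0.
(q4) alone gives q4 = 1.
(q1) alone gives q1 = 1.
(q7) alone gives q7 = 1.
(q2) alone gives q2 = 1.
(~q5) alone gives q5 = 0.
(q3) alone gives q3 = 1.
Every clause now holds.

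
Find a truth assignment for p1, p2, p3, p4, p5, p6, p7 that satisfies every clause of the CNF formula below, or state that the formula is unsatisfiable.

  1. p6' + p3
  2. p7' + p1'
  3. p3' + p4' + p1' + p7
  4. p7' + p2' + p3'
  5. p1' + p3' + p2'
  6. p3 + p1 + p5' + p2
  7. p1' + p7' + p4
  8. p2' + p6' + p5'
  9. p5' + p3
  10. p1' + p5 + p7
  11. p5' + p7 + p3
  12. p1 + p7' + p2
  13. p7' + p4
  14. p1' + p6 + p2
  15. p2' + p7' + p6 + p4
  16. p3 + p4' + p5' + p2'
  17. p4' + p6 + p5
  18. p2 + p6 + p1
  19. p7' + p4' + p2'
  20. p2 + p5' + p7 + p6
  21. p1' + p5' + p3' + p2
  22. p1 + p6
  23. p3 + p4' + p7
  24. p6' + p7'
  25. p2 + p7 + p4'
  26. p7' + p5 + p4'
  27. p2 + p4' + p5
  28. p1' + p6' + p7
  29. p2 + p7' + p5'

Suppose p6 = 1.
(p3) alone gives p3 = 1.
(p7') alone gives p7 = 0.
(p1') alone gives p1 = 0.
Suppose p2 = 0.
(p4') alone gives p4 = 0.
Every clause is now satisfied; p5 is unconstrained.

p1=0, p2=0, p3=1, p4=0, p5=0, p6=1, p7=0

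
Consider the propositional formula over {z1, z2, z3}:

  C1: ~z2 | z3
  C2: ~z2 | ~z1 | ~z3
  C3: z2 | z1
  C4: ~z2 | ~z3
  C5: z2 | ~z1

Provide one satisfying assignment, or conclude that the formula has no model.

Try z2 = 0.
Unit clause (z1) forces z1 = 1.
Now (~z1) is unsatisfied and unit — conflict.
So z2 must be the other value — set z2 = 1.
Unit clause (z3) forces z3 = 1.
Now (~z3) is unsatisfied and unit — conflict.
Both values of z2 lead to a conflict.

UNSATISFIABLE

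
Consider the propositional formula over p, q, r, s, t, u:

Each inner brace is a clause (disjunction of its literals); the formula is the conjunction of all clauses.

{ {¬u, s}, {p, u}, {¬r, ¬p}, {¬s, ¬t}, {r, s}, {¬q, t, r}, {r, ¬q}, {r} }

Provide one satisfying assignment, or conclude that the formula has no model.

p=False,  q=False,  r=True,  s=True,  t=False,  u=True

Unit clause (r) forces r = True.
Unit clause (¬p) forces p = False.
Unit clause (u) forces u = True.
Unit clause (s) forces s = True.
Unit clause (¬t) forces t = False.
Every clause is now satisfied; q is unconstrained.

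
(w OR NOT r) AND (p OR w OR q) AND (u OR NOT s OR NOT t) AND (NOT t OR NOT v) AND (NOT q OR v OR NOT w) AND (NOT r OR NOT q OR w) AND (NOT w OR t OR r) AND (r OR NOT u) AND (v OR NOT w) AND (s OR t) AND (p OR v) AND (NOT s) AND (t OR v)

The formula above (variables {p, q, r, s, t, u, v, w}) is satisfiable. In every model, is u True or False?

False

Suppose u = true.
Unit clause (r) forces r = true.
Unit clause (w) forces w = true.
Unit clause (v) forces v = true.
Unit clause (NOT t) forces t = false.
Unit clause (s) forces s = true.
That conflicts with the unit clause (NOT s).
So every satisfying assignment has u = False.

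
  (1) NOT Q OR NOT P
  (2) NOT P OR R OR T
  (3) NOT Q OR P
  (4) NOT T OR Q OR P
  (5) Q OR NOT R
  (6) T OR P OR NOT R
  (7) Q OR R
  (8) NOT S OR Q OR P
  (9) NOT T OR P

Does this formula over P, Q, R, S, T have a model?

Try Q = false.
From the singleton clause (NOT R), R = false.
That conflicts with the unit clause (R).
Undo Q and try Q = true.
From the singleton clause (NOT P), P = false.
That conflicts with the unit clause (P).
Neither Q = true nor Q = false works.
No assignment satisfies every clause.

Unsatisfiable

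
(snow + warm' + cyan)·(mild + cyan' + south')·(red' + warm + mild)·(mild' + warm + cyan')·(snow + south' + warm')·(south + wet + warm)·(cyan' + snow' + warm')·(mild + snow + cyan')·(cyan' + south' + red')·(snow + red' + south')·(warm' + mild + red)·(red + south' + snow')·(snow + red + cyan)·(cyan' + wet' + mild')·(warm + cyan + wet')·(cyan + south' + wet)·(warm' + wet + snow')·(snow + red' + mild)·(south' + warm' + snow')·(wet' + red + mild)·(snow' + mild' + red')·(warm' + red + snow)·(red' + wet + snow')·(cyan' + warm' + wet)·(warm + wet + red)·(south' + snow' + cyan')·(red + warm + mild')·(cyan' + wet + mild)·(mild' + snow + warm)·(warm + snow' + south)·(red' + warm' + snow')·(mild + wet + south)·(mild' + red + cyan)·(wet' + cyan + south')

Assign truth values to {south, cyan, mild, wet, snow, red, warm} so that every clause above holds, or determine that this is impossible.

Try snow = 1.
Try cyan = 0.
Try red = 1.
From the singleton clause (mild'), mild = 0.
From the singleton clause (warm), warm = 1.
But (warm') is also a unit clause — contradiction.
So red must be the other value — set red = 0.
From the singleton clause (south'), south = 0.
From the singleton clause (warm), warm = 1.
From the singleton clause (mild), mild = 1.
But (mild') is also a unit clause — contradiction.
Neither red = 1 nor red = 0 works.
So cyan must be the other value — set cyan = 1.
From the singleton clause (warm'), warm = 0.
From the singleton clause (mild'), mild = 0.
From the singleton clause (south'), south = 0.
But (south) is also a unit clause — contradiction.
Neither cyan = 1 nor cyan = 0 works.
So snow must be the other value — set snow = 0.
Try warm = 0.
From the singleton clause (mild'), mild = 0.
From the singleton clause (red'), red = 0.
From the singleton clause (cyan'), cyan = 0.
But (cyan) is also a unit clause — contradiction.
So warm must be the other value — set warm = 1.
From the singleton clause (cyan), cyan = 1.
From the singleton clause (south'), south = 0.
From the singleton clause (mild), mild = 1.
From the singleton clause (wet'), wet = 0.
But (wet) is also a unit clause — contradiction.
Neither warm = 1 nor warm = 0 works.
Neither snow = 1 nor snow = 0 works.

UNSATISFIABLE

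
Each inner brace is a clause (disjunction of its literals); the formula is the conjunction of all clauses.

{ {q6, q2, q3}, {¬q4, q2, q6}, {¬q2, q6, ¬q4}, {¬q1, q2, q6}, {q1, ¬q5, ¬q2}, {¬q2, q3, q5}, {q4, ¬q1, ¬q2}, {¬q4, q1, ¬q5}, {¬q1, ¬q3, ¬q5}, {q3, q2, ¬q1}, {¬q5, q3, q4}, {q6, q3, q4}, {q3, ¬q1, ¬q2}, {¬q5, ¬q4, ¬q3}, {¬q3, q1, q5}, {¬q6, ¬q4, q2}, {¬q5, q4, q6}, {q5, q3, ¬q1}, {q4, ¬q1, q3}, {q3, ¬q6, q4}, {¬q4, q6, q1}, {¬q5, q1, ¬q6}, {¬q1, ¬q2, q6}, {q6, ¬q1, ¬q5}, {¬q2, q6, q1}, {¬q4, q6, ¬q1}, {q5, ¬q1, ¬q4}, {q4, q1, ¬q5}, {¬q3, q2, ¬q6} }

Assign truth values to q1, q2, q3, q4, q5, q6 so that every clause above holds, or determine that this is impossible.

Branch on q6: set q6 = True.
Branch on q4: set q4 = False.
From the singleton clause (q3), q3 = True.
From the singleton clause (q2), q2 = True.
From the singleton clause (¬q1), q1 = False.
From the singleton clause (¬q5), q5 = False.
Now (q5) is unsatisfied and unit — conflict.
So q4 must be the other value — set q4 = True.
From the singleton clause (q2), q2 = True.
Branch on q1: set q1 = True.
From the singleton clause (q3), q3 = True.
From the singleton clause (¬q5), q5 = False.
Now (q5) is unsatisfied and unit — conflict.
So q1 must be the other value — set q1 = False.
From the singleton clause (¬q5), q5 = False.
From the singleton clause (q3), q3 = True.
Now (¬q3) is unsatisfied and unit — conflict.
Both values of q1 lead to a conflict.
Both values of q4 lead to a conflict.
So q6 must be the other value — set q6 = False.
Branch on q2: set q2 = True.
From the singleton clause (¬q4), q4 = False.
From the singleton clause (¬q1), q1 = False.
Now (q1) is unsatisfied and unit — conflict.
So q2 must be the other value — set q2 = False.
From the singleton clause (q3), q3 = True.
From the singleton clause (¬q4), q4 = False.
From the singleton clause (¬q1), q1 = False.
From the singleton clause (q5), q5 = True.
Now (¬q5) is unsatisfied and unit — conflict.
Both values of q2 lead to a conflict.
Both values of q6 lead to a conflict.

UNSATISFIABLE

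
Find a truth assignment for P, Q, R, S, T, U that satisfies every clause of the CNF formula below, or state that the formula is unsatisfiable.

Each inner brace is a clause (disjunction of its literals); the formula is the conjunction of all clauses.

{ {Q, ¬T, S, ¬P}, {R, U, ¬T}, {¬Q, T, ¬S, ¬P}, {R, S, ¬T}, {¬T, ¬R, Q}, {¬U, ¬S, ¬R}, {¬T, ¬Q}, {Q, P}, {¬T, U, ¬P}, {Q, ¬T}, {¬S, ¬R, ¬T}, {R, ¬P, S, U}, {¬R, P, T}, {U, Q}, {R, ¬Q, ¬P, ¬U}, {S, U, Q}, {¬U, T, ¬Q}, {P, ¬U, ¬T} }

Suppose T = False.
Suppose Q = False.
From the singleton clause (P), P = True.
From the singleton clause (U), U = True.
Suppose S = True.
From the singleton clause (¬R), R = False.
This assignment satisfies each clause.

P ↦ True,  Q ↦ False,  R ↦ False,  S ↦ True,  T ↦ False,  U ↦ True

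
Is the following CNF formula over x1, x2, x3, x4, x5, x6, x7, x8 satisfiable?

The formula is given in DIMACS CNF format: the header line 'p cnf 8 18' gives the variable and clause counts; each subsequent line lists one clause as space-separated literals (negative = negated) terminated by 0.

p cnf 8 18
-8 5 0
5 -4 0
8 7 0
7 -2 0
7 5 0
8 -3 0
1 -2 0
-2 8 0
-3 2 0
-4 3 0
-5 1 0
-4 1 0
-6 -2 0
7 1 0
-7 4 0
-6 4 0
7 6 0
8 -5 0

Satisfiable

Try x8 = True.
The clause (x5) is unit, so x5 = True.
The clause (x1) is unit, so x1 = True.
Try x7 = True.
The clause (x4) is unit, so x4 = True.
The clause (x3) is unit, so x3 = True.
The clause (x2) is unit, so x2 = True.
The clause (¬x6) is unit, so x6 = False.
All clauses are satisfied.
A satisfying assignment: x1: True,  x2: True,  x3: True,  x4: True,  x5: True,  x6: False,  x7: True,  x8: True.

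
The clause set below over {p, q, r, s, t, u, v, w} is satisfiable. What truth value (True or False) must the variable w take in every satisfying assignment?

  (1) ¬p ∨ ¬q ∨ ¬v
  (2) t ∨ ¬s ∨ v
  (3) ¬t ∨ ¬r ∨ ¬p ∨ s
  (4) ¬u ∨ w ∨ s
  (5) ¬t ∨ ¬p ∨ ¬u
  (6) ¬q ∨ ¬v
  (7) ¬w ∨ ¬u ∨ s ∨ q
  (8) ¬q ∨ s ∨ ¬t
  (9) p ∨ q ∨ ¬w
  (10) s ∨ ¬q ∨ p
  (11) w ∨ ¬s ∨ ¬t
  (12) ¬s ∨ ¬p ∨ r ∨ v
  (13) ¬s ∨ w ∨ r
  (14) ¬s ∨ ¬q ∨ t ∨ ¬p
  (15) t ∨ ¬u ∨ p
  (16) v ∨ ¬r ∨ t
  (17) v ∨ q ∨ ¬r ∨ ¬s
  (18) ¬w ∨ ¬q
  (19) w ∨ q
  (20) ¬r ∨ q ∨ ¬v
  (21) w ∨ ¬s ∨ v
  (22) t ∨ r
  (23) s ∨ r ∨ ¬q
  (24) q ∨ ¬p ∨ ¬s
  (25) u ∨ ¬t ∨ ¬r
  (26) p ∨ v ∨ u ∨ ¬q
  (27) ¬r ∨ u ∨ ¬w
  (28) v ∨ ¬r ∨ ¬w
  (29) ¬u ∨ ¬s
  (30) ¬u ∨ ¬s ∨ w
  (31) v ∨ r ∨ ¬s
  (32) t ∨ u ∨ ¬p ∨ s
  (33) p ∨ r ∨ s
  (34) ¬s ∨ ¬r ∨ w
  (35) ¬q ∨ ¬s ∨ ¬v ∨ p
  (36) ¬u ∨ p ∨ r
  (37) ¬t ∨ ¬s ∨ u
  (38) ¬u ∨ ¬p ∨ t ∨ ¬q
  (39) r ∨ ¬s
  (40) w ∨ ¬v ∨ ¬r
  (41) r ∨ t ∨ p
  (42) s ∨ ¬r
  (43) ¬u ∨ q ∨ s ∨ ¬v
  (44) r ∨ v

True

Suppose w = False.
(q) alone gives q = True.
(¬v) alone gives v = False.
(¬s) alone gives s = False.
(¬u) alone gives u = False.
(¬t) alone gives t = False.
(p) alone gives p = True.
That conflicts with the unit clause (¬p).
So every satisfying assignment has w = True.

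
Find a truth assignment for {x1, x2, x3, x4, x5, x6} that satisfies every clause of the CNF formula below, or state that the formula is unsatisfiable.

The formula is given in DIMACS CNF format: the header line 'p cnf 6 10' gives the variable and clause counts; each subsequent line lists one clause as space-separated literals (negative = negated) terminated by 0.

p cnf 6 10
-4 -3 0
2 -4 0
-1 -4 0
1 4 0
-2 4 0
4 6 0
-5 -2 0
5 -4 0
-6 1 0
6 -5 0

x1=True, x2=False, x3=True, x4=False, x5=False, x6=True

Branch on x4: set x4 = False.
Unit clause (x1) forces x1 = True.
Unit clause (¬x2) forces x2 = False.
Unit clause (x6) forces x6 = True.
No clause remains; x3, x5 are free.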